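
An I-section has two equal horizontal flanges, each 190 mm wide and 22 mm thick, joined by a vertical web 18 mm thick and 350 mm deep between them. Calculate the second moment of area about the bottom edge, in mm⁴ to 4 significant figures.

Break the section into simple shapes (no overlaps), measuring from the bottom-left corner of the bounding box.
Bottom flange: 190 × 22, A = 4 180 mm², y = 11 mm, Ī = 168 593 mm⁴.
Web: 18 × 350, A = 6 300 mm², y = 197 mm, Ī = 64 312 500 mm⁴.
Top flange: 190 × 22, A = 4 180 mm², y = 383 mm, Ī = 168 593 mm⁴.
Transfer each piece to the base of the section using Ī + A·d² with d = y − 0:
  bottom flange: d = 11 mm → contributes +674 373 mm⁴
  web: d = 197 mm → contributes +308 809 200 mm⁴
  top flange: d = 383 mm → contributes +613 328 613 mm⁴
Total I = 922 812 187 mm⁴.

I_base ≈ 9.228 × 10⁸ mm⁴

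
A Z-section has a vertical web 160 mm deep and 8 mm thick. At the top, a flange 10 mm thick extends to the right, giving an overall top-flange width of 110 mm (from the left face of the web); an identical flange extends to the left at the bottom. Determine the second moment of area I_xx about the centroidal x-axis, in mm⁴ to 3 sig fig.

I_xx ≈ 1.42 × 10⁷ mm⁴

Decompose the section into non-overlapping parts with the origin at the bottom-left of its bounding rectangle.
Web: 8 × 160, A = 1 280 mm², y = 80 mm, Ī = 2 730 667 mm⁴.
Top flange (beyond web): 102 × 10, A = 1 020 mm², y = 155 mm, Ī = 8 500 mm⁴.
Bottom flange (beyond web): 102 × 10, A = 1 020 mm², y = 5 mm, Ī = 8 500 mm⁴.
Centroid: ȳ = ΣA·y / ΣA = 80 mm.
Transfer each piece to the centroidal x-axis using Ī + A·d² with d = y − 80:
  web: d = 0 mm → contributes +2 730 667 mm⁴
  top flange (beyond web): d = 75 mm → contributes +5 746 000 mm⁴
  bottom flange (beyond web): d = -75 mm → contributes +5 746 000 mm⁴
Total I = 14 222 667 mm⁴.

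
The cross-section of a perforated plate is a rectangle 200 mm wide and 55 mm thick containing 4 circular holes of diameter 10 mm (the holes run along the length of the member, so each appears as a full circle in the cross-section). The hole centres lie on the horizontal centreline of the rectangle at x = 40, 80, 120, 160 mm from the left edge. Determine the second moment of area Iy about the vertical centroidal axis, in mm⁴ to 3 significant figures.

Split into non-overlapping primitives; take the origin at the lower-left of the bounding box.
Plate: 200 × 55, A = 11 000 mm², x = 100 mm, Ī = 36 666 667 mm⁴.
Hole 1 (subtracted): ⌀10, A = 78.54 mm², x = 40 mm, Ī = 490.87 mm⁴.
Hole 2 (subtracted): ⌀10, A = 78.54 mm², x = 80 mm, Ī = 490.87 mm⁴.
Hole 3 (subtracted): ⌀10, A = 78.54 mm², x = 120 mm, Ī = 490.87 mm⁴.
Hole 4 (subtracted): ⌀10, A = 78.54 mm², x = 160 mm, Ī = 490.87 mm⁴.
By symmetry the centroid is at mid-width, x̄ = 100 mm.
Transfer each piece to the vertical centroidal axis using Ī + A·d² with d = x − 100:
  plate: d = 0 mm → contributes +36 666 667 mm⁴
  hole 1: d = -60 mm → contributes −283 234 mm⁴
  hole 2: d = -20 mm → contributes −31 907 mm⁴
  hole 3: d = 20 mm → contributes −31 907 mm⁴
  hole 4: d = 60 mm → contributes −283 234 mm⁴
Total I = 36 036 385 mm⁴.

Iy ≈ 3.60 × 10⁷ mm⁴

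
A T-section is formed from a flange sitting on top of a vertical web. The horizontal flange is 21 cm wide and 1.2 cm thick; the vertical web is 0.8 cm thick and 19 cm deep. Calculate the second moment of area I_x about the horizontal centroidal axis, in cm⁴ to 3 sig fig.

Decompose the section into non-overlapping parts with the origin at the bottom-left of its bounding rectangle.
Flange: 21 × 1.2, A = 25.2 cm², y = 19.6 cm, Ī = 3.024 cm⁴.
Web: 0.8 × 19, A = 15.2 cm², y = 9.5 cm, Ī = 457.27 cm⁴.
Centroid: ȳ = ΣA·y / ΣA = 15.8 cm.
Transfer each piece to the horizontal centroidal axis using Ī + A·d² with d = y − 15.8:
  flange: d = 3.8 cm → contributes +366.91 cm⁴
  web: d = -6.3 cm → contributes +1060.6 cm⁴
Total I = 1427.5 cm⁴.

I_x ≈ 1430 cm⁴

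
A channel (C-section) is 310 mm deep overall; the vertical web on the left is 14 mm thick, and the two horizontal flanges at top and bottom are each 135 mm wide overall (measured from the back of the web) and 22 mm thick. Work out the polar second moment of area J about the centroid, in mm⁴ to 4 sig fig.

J ≈ 1.628 × 10⁸ mm⁴

Decompose the section into non-overlapping parts with the origin at the bottom-left of its bounding rectangle.
Web: 14 × 310, A = 4 340 mm², y = 155 mm, Ī = 34 756 167 mm⁴.
Top flange (beyond web): 121 × 22, A = 2 662 mm², y = 299 mm, Ī = 107 367 mm⁴.
Bottom flange (beyond web): 121 × 22, A = 2 662 mm², y = 11 mm, Ī = 107 367 mm⁴.
By symmetry the centroid is at mid-height, ȳ = 155 mm.
Transfer each piece to the centroidal x-axis using Ī + A·d² with d = y − 155:
  web: d = 0 mm → contributes +34 756 167 mm⁴
  top flange (beyond web): d = 144 mm → contributes +55 306 599 mm⁴
  bottom flange (beyond web): d = -144 mm → contributes +55 306 599 mm⁴
Total I = 145 369 365 mm⁴.
For the y-axis: x̄ = 44.1865 mm.
Repeating about the centroidal y-axis gives I_y = 17 460 385 mm⁴.
Polar second moment: J = I_x + I_y = 162 829 751 mm⁴.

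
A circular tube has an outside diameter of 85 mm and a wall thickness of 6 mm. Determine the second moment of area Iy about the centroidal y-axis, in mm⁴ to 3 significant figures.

Iy ≈ 1.17 × 10⁶ mm⁴

Break the section into simple shapes (no overlaps), measuring from the bottom-left corner of the bounding box.
Outer circle: ⌀85, A = 5674.5 mm², x = 42.5 mm, Ī = 2 562 392 mm⁴.
Bore (subtracted): ⌀73, A = 4185.4 mm², x = 42.5 mm, Ī = 1 393 995 mm⁴.
By symmetry the centroid is at mid-width, x̄ = 42.5 mm.
All pieces are centred on the centroidal y-axis, so I = ΣĪ (holes subtracted) = 1 168 397 mm⁴.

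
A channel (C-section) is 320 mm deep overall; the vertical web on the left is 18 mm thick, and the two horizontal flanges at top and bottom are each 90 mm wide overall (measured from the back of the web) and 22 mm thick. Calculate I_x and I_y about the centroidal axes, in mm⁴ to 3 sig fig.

I_x ≈ 1.20 × 10⁸ mm⁴, I_y ≈ 5.66 × 10⁶ mm⁴

Break the section into simple shapes (no overlaps), measuring from the bottom-left corner of the bounding box.
Web: 18 × 320, A = 5 760 mm², y = 160 mm, Ī = 49 152 000 mm⁴.
Top flange (beyond web): 72 × 22, A = 1 584 mm², y = 309 mm, Ī = 63 888 mm⁴.
Bottom flange (beyond web): 72 × 22, A = 1 584 mm², y = 11 mm, Ī = 63 888 mm⁴.
By symmetry the centroid is at mid-height, ȳ = 160 mm.
Transfer each piece to the centroidal x-axis using Ī + A·d² with d = y − 160:
  web: d = 0 mm → contributes +49 152 000 mm⁴
  top flange (beyond web): d = 149 mm → contributes +35 230 272 mm⁴
  bottom flange (beyond web): d = -149 mm → contributes +35 230 272 mm⁴
Total I = 119 612 544 mm⁴.
For the y-axis: x̄ = 24.968 mm.
Repeating about the centroidal y-axis gives I_y = 5 662 935 mm⁴.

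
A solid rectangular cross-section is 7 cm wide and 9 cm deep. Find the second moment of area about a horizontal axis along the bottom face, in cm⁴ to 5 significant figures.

I_base ≈ 1701.0 cm⁴

The section: 7 × 9, A = 63 cm², y = 4.5 cm, Ī = 425.25 cm⁴.
Transfer it to the base of the section using Ī + A·d² with d = y − 0:
  the section: d = 4.5 cm → contributes +1 701 cm⁴
Total I = 1 701 cm⁴.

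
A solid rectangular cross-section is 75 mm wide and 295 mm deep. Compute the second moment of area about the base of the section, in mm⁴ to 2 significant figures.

The section: 75 × 295, A = 22 125 mm², y = 147.5 mm, Ī = 160 452 344 mm⁴.
Transfer it to the base of the section using Ī + A·d² with d = y − 0:
  the section: d = 147.5 mm → contributes +641 809 375 mm⁴
Total I = 641 809 375 mm⁴.

I_base ≈ 6.4 × 10⁸ mm⁴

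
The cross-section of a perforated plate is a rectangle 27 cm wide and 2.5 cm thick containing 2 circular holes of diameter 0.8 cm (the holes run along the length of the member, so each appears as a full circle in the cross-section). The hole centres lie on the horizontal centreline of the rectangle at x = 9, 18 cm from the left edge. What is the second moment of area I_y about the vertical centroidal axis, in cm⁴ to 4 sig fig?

I_y ≈ 4080 cm⁴

Treat the section as a set of non-overlapping primitives; coordinates are from the bounding-box lower-left.
Plate: 27 × 2.5, A = 67.5 cm², x = 13.5 cm, Ī = 4100.63 cm⁴.
Hole 1 (subtracted): ⌀0.8, A = 0.502655 cm², x = 9 cm, Ī = 0.0201062 cm⁴.
Hole 2 (subtracted): ⌀0.8, A = 0.502655 cm², x = 18 cm, Ī = 0.0201062 cm⁴.
By symmetry the centroid is at mid-width, x̄ = 13.5 cm.
Transfer each piece to the vertical centroidal axis using Ī + A·d² with d = x − 13.5:
  plate: d = 0 cm → contributes +4100.63 cm⁴
  hole 1: d = -4.5 cm → contributes −10.1989 cm⁴
  hole 2: d = 4.5 cm → contributes −10.1989 cm⁴
Total I = 4080.23 cm⁴.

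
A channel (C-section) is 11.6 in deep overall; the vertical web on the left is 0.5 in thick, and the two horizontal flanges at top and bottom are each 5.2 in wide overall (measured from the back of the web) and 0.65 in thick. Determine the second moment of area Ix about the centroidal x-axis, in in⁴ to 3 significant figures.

Break the section into simple shapes (no overlaps), measuring from the bottom-left corner of the bounding box.
Web: 0.5 × 11.6, A = 5.8 in², y = 5.8 in, Ī = 65.037 in⁴.
Top flange (beyond web): 4.7 × 0.65, A = 3.055 in², y = 11.275 in, Ī = 0.10756 in⁴.
Bottom flange (beyond web): 4.7 × 0.65, A = 3.055 in², y = 0.325 in, Ī = 0.10756 in⁴.
By symmetry the centroid is at mid-height, ȳ = 5.8 in.
Transfer each piece to the centroidal x-axis using Ī + A·d² with d = y − 5.8:
  web: d = 0 in → contributes +65.037 in⁴
  top flange (beyond web): d = 5.475 in → contributes +91.683 in⁴
  bottom flange (beyond web): d = -5.475 in → contributes +91.683 in⁴
Total I = 248.4 in⁴.

Ix ≈ 248 in⁴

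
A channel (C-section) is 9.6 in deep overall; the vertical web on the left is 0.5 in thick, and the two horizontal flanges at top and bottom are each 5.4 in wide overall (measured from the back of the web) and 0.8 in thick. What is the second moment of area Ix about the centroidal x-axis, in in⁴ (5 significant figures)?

Treat the section as a set of non-overlapping primitives; coordinates are from the bounding-box lower-left.
Web: 0.5 × 9.6, A = 4.8 in², y = 4.8 in, Ī = 36.864 in⁴.
Top flange (beyond web): 4.9 × 0.8, A = 3.92 in², y = 9.2 in, Ī = 0.2090667 in⁴.
Bottom flange (beyond web): 4.9 × 0.8, A = 3.92 in², y = 0.4 in, Ī = 0.2090667 in⁴.
By symmetry the centroid is at mid-height, ȳ = 4.8 in.
Transfer each piece to the centroidal x-axis using Ī + A·d² with d = y − 4.8:
  web: d = 0 in → contributes +36.864 in⁴
  top flange (beyond web): d = 4.4 in → contributes +76.10027 in⁴
  bottom flange (beyond web): d = -4.4 in → contributes +76.10027 in⁴
Total I = 189.0645 in⁴.

Ix ≈ 189.06 in⁴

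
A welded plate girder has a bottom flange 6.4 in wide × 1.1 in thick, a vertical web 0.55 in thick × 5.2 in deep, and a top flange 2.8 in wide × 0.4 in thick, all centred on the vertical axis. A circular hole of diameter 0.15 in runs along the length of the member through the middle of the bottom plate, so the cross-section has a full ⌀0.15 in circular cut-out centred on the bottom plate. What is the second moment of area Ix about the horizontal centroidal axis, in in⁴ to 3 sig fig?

Split into non-overlapping primitives; take the origin at the lower-left of the bounding box.
Bottom plate: 6.4 × 1.1, A = 7.04 in², y = 0.55 in, Ī = 0.70987 in⁴.
Web plate: 0.55 × 5.2, A = 2.86 in², y = 3.7 in, Ī = 6.4445 in⁴.
Top plate: 2.8 × 0.4, A = 1.12 in², y = 6.5 in, Ī = 0.014933 in⁴.
Hole (subtracted): ⌀0.15, A = 0.017671 in², y = 0.55 in, Ī = 0.00002485 in⁴.
Centroid: ȳ = ΣA·y / ΣA = 1.9745 in.
Transfer each piece to the horizontal centroidal axis using Ī + A·d² with d = y − 1.9745:
  bottom plate: d = -1.4245 in → contributes +14.996 in⁴
  web plate: d = 1.7255 in → contributes +14.96 in⁴
  top plate: d = 4.5255 in → contributes +22.953 in⁴
  hole: d = -1.4245 in → contributes −0.035885 in⁴
Total I = 52.872 in⁴.

Ix ≈ 52.9 in⁴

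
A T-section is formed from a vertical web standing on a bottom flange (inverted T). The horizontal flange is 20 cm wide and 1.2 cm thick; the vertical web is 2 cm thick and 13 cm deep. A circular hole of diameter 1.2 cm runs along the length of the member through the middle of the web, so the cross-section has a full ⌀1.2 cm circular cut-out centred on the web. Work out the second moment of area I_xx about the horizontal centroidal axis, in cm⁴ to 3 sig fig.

Decompose the section into non-overlapping parts with the origin at the bottom-left of its bounding rectangle.
Flange: 20 × 1.2, A = 24 cm², y = 0.6 cm, Ī = 2.88 cm⁴.
Web: 2 × 13, A = 26 cm², y = 7.7 cm, Ī = 366.17 cm⁴.
Hole (subtracted): ⌀1.2, A = 1.131 cm², y = 7.7 cm, Ī = 0.10179 cm⁴.
Centroid: ȳ = ΣA·y / ΣA = 4.2131 cm.
Transfer each piece to the horizontal centroidal axis using Ī + A·d² with d = y − 4.2131:
  flange: d = -3.6131 cm → contributes +316.19 cm⁴
  web: d = 3.4869 cm → contributes +682.28 cm⁴
  hole: d = 3.4869 cm → contributes −13.852 cm⁴
Total I = 984.62 cm⁴.

I_xx ≈ 985 cm⁴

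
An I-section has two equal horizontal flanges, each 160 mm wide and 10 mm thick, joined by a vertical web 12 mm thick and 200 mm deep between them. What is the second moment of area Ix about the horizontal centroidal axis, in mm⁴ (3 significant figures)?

Split into non-overlapping primitives; take the origin at the lower-left of the bounding box.
Bottom flange: 160 × 10, A = 1 600 mm², y = 5 mm, Ī = 13 333 mm⁴.
Web: 12 × 200, A = 2 400 mm², y = 110 mm, Ī = 8 000 000 mm⁴.
Top flange: 160 × 10, A = 1 600 mm², y = 215 mm, Ī = 13 333 mm⁴.
By symmetry the centroid is at mid-height, ȳ = 110 mm.
Transfer each piece to the horizontal centroidal axis using Ī + A·d² with d = y − 110:
  bottom flange: d = -105 mm → contributes +17 653 333 mm⁴
  web: d = 0 mm → contributes +8 000 000 mm⁴
  top flange: d = 105 mm → contributes +17 653 333 mm⁴
Total I = 43 306 667 mm⁴.

Ix ≈ 4.33 × 10⁷ mm⁴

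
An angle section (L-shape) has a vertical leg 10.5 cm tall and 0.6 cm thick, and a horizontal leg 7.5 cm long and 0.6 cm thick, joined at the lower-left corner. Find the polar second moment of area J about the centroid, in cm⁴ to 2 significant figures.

Treat the section as a set of non-overlapping primitives; coordinates are from the bounding-box lower-left.
Vertical leg: 0.6 × 10.5, A = 6.3 cm², y = 5.25 cm, Ī = 57.88 cm⁴.
Horizontal leg (remainder): 6.9 × 0.6, A = 4.14 cm², y = 0.3 cm, Ī = 0.1242 cm⁴.
Centroid: ȳ = ΣA·y / ΣA = 3.287 cm.
Transfer each piece to the centroidal x-axis using Ī + A·d² with d = y − 3.287:
  vertical leg: d = 1.963 cm → contributes +82.16 cm⁴
  horizontal leg (remainder): d = -2.987 cm → contributes +37.06 cm⁴
Total I = 119.2 cm⁴.
For the y-axis: x̄ = 1.787 cm.
Repeating about the centroidal y-axis gives I_y = 51.75 cm⁴.
Polar second moment: J = I_x + I_y = 171 cm⁴.

J ≈ 170 cm⁴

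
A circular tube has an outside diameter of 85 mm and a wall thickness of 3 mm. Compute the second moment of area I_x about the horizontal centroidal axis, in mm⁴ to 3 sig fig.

Decompose the section into non-overlapping parts with the origin at the bottom-left of its bounding rectangle.
Outer circle: ⌀85, A = 5674.5 mm², y = 42.5 mm, Ī = 2 562 392 mm⁴.
Bore (subtracted): ⌀79, A = 4901.7 mm², y = 42.5 mm, Ī = 1 911 958 mm⁴.
By symmetry the centroid is at mid-height, ȳ = 42.5 mm.
All pieces are centred on the horizontal centroidal axis, so I = ΣĪ (holes subtracted) = 650 435 mm⁴.

I_x ≈ 6.50 × 10⁵ mm⁴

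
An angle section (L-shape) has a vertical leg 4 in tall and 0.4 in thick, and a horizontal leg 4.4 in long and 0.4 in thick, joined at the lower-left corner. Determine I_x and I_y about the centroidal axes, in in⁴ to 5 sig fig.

I_x ≈ 4.7467 in⁴, I_y ≈ 6.0267 in⁴

Treat the section as a set of non-overlapping primitives; coordinates are from the bounding-box lower-left.
Vertical leg: 0.4 × 4, A = 1.6 in², y = 2 in, Ī = 2.133333 in⁴.
Horizontal leg (remainder): 4 × 0.4, A = 1.6 in², y = 0.2 in, Ī = 0.02133333 in⁴.
Centroid: ȳ = ΣA·y / ΣA = 1.1 in.
Transfer each piece to the centroidal x-axis using Ī + A·d² with d = y − 1.1:
  vertical leg: d = 0.9 in → contributes +3.429333 in⁴
  horizontal leg (remainder): d = -0.9 in → contributes +1.317333 in⁴
Total I = 4.746667 in⁴.
For the y-axis: x̄ = 1.3 in.
Repeating about the centroidal y-axis gives I_y = 6.026667 in⁴.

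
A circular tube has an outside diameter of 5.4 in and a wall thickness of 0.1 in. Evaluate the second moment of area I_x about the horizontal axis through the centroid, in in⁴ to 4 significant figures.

I_x ≈ 5.848 in⁴

Decompose the section into non-overlapping parts with the origin at the bottom-left of its bounding rectangle.
Outer circle: ⌀5.4, A = 22.9022 in², y = 2.7 in, Ī = 41.7393 in⁴.
Bore (subtracted): ⌀5.2, A = 21.2372 in², y = 2.7 in, Ī = 35.8908 in⁴.
By symmetry the centroid is at mid-height, ȳ = 2.7 in.
All pieces are centred on the horizontal axis through the centroid, so I = ΣĪ (holes subtracted) = 5.84847 in⁴.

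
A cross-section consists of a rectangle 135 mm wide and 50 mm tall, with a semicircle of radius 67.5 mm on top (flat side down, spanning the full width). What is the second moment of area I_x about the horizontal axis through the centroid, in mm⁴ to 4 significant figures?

I_x ≈ 1.368 × 10⁷ mm⁴

Split into non-overlapping primitives; take the origin at the lower-left of the bounding box.
Rectangular body: 135 × 50, A = 6 750 mm², y = 25 mm, Ī = 1 406 250 mm⁴.
Semicircular cap: semicircle r = 67.5, A = 7156.94 mm², y = 78.6479 mm, Ī = 2 278 490 mm⁴.
Centroid: ȳ = ΣA·y / ΣA = 52.6089 mm.
Transfer each piece to the horizontal axis through the centroid using Ī + A·d² with d = y − 52.6089:
  rectangular body: d = -27.6089 mm → contributes +6 551 431 mm⁴
  semicircular cap: d = 26.039 mm → contributes +7 131 119 mm⁴
Total I = 13 682 550 mm⁴.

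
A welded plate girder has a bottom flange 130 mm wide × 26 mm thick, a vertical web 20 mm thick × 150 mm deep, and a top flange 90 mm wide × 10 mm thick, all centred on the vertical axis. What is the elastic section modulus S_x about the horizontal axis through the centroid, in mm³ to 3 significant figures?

S_x ≈ 2.65 × 10⁵ mm³

Split into non-overlapping primitives; take the origin at the lower-left of the bounding box.
Bottom plate: 130 × 26, A = 3 380 mm², y = 13 mm, Ī = 190 407 mm⁴.
Web plate: 20 × 150, A = 3 000 mm², y = 101 mm, Ī = 5 625 000 mm⁴.
Top plate: 90 × 10, A = 900 mm², y = 181 mm, Ī = 7 500 mm⁴.
Centroid: ȳ = ΣA·y / ΣA = 70.033 mm.
Transfer each piece to the horizontal axis through the centroid using Ī + A·d² with d = y − 70.033:
  bottom plate: d = -57.033 mm → contributes +11 184 733 mm⁴
  web plate: d = 30.967 mm → contributes +8 501 871 mm⁴
  top plate: d = 110.97 mm → contributes +11 089 814 mm⁴
Total I = 30 776 419 mm⁴.
Extreme fibre distance c = 115.97 mm; S = I/c = 265 389 mm³.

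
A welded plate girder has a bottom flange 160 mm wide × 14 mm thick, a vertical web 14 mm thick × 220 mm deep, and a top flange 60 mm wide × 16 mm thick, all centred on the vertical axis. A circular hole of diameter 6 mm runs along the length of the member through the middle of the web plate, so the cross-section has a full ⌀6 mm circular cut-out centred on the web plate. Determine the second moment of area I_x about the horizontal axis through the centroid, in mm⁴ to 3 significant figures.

I_x ≈ 5.30 × 10⁷ mm⁴

Break the section into simple shapes (no overlaps), measuring from the bottom-left corner of the bounding box.
Bottom plate: 160 × 14, A = 2 240 mm², y = 7 mm, Ī = 36 587 mm⁴.
Web plate: 14 × 220, A = 3 080 mm², y = 124 mm, Ī = 12 422 667 mm⁴.
Top plate: 60 × 16, A = 960 mm², y = 242 mm, Ī = 20 480 mm⁴.
Hole (subtracted): ⌀6, A = 28.274 mm², y = 124 mm, Ī = 63.617 mm⁴.
Centroid: ȳ = ΣA·y / ΣA = 100.2 mm.
Transfer each piece to the horizontal axis through the centroid using Ī + A·d² with d = y − 100.2:
  bottom plate: d = -93.199 mm → contributes +19 493 168 mm⁴
  web plate: d = 23.801 mm → contributes +14 167 511 mm⁴
  top plate: d = 141.8 mm → contributes +19 323 819 mm⁴
  hole: d = 23.801 mm → contributes −16 081 mm⁴
Total I = 52 968 417 mm⁴.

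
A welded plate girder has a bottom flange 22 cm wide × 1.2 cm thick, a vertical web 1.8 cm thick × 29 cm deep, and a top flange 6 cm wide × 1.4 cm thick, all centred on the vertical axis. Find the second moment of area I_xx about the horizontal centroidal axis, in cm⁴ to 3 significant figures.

Decompose the section into non-overlapping parts with the origin at the bottom-left of its bounding rectangle.
Bottom plate: 22 × 1.2, A = 26.4 cm², y = 0.6 cm, Ī = 3.168 cm⁴.
Web plate: 1.8 × 29, A = 52.2 cm², y = 15.7 cm, Ī = 3658.4 cm⁴.
Top plate: 6 × 1.4, A = 8.4 cm², y = 30.9 cm, Ī = 1.372 cm⁴.
Centroid: ȳ = ΣA·y / ΣA = 12.586 cm.
Transfer each piece to the horizontal centroidal axis using Ī + A·d² with d = y − 12.586:
  bottom plate: d = -11.986 cm → contributes +3795.6 cm⁴
  web plate: d = 3.1145 cm → contributes +4164.7 cm⁴
  top plate: d = 18.314 cm → contributes +2818.9 cm⁴
Total I = 10 779 cm⁴.

I_xx ≈ 1.08 × 10⁴ cm⁴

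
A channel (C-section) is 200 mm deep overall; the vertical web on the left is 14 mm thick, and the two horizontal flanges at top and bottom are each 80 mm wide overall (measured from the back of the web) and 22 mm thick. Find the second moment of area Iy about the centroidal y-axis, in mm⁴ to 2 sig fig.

Iy ≈ 3.4 × 10⁶ mm⁴

Treat the section as a set of non-overlapping primitives; coordinates are from the bounding-box lower-left.
Web: 14 × 200, A = 2 800 mm², x = 7 mm, Ī = 45 733 mm⁴.
Top flange (beyond web): 66 × 22, A = 1 452 mm², x = 47 mm, Ī = 527 076 mm⁴.
Bottom flange (beyond web): 66 × 22, A = 1 452 mm², x = 47 mm, Ī = 527 076 mm⁴.
Centroid: x̄ = ΣA·x / ΣA = 27.36 mm.
Transfer each piece to the centroidal y-axis using Ī + A·d² with d = x − 27.36:
  web: d = -20.36 mm → contributes +1 206 947 mm⁴
  top flange (beyond web): d = 19.64 mm → contributes +1 086 890 mm⁴
  bottom flange (beyond web): d = 19.64 mm → contributes +1 086 890 mm⁴
Total I = 3 380 727 mm⁴.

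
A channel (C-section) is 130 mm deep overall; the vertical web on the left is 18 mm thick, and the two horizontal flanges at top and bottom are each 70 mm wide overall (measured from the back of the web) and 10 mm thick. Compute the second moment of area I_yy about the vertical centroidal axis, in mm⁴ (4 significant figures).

Decompose the section into non-overlapping parts with the origin at the bottom-left of its bounding rectangle.
Web: 18 × 130, A = 2 340 mm², x = 9 mm, Ī = 63 180 mm⁴.
Top flange (beyond web): 52 × 10, A = 520 mm², x = 44 mm, Ī = 117 173 mm⁴.
Bottom flange (beyond web): 52 × 10, A = 520 mm², x = 44 mm, Ī = 117 173 mm⁴.
Centroid: x̄ = ΣA·x / ΣA = 19.7692 mm.
Transfer each piece to the vertical centroidal axis using Ī + A·d² with d = x − 19.7692:
  web: d = -10.7692 mm → contributes +334 565 mm⁴
  top flange (beyond web): d = 24.2308 mm → contributes +422 481 mm⁴
  bottom flange (beyond web): d = 24.2308 mm → contributes +422 481 mm⁴
Total I = 1 179 527 mm⁴.

I_yy ≈ 1.180 × 10⁶ mm⁴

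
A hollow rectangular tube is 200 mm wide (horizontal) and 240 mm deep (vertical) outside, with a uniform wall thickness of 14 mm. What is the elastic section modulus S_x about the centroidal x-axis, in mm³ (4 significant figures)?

Break the section into simple shapes (no overlaps), measuring from the bottom-left corner of the bounding box.
Outer rectangle: 200 × 240, A = 48 000 mm², y = 120 mm, Ī = 230 400 000 mm⁴.
Inner void (subtracted): 172 × 212, A = 36 464 mm², y = 120 mm, Ī = 136 569 835 mm⁴.
By symmetry the centroid is at mid-height, ȳ = 120 mm.
All pieces are centred on the centroidal x-axis, so I = ΣĪ (holes subtracted) = 93 830 165 mm⁴.
Extreme fibre distance c = 120 mm; S = I/c = 781 918 mm³.

S_x ≈ 7.819 × 10⁵ mm³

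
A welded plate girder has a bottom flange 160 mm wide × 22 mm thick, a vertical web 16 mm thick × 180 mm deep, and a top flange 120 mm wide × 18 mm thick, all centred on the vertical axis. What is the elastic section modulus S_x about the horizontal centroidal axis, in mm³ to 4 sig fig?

S_x ≈ 5.035 × 10⁵ mm³

Break the section into simple shapes (no overlaps), measuring from the bottom-left corner of the bounding box.
Bottom plate: 160 × 22, A = 3 520 mm², y = 11 mm, Ī = 141 973 mm⁴.
Web plate: 16 × 180, A = 2 880 mm², y = 112 mm, Ī = 7 776 000 mm⁴.
Top plate: 120 × 18, A = 2 160 mm², y = 211 mm, Ī = 58 320 mm⁴.
Centroid: ȳ = ΣA·y / ΣA = 95.4486 mm.
Transfer each piece to the horizontal centroidal axis using Ī + A·d² with d = y − 95.4486:
  bottom plate: d = -84.4486 mm → contributes +25 245 085 mm⁴
  web plate: d = 16.5514 mm → contributes +8 564 973 mm⁴
  top plate: d = 115.551 mm → contributes +28 898 913 mm⁴
Total I = 62 708 971 mm⁴.
Extreme fibre distance c = 124.551 mm; S = I/c = 503 479 mm³.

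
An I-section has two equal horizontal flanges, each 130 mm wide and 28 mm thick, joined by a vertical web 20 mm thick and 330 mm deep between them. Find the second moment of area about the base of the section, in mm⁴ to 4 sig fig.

I_base ≈ 8.106 × 10⁸ mm⁴

Break the section into simple shapes (no overlaps), measuring from the bottom-left corner of the bounding box.
Bottom flange: 130 × 28, A = 3 640 mm², y = 14 mm, Ī = 237 813 mm⁴.
Web: 20 × 330, A = 6 600 mm², y = 193 mm, Ī = 59 895 000 mm⁴.
Top flange: 130 × 28, A = 3 640 mm², y = 372 mm, Ī = 237 813 mm⁴.
Transfer each piece to the base of the section using Ī + A·d² with d = y − 0:
  bottom flange: d = 14 mm → contributes +951 253 mm⁴
  web: d = 193 mm → contributes +305 738 400 mm⁴
  top flange: d = 372 mm → contributes +503 955 573 mm⁴
Total I = 810 645 227 mm⁴.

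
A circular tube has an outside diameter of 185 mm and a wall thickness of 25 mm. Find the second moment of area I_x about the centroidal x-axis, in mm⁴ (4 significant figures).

Split into non-overlapping primitives; take the origin at the lower-left of the bounding box.
Outer circle: ⌀185, A = 26880.3 mm², y = 92.5 mm, Ī = 57 498 539 mm⁴.
Bore (subtracted): ⌀135, A = 14313.9 mm², y = 92.5 mm, Ī = 16 304 406 mm⁴.
By symmetry the centroid is at mid-height, ȳ = 92.5 mm.
All pieces are centred on the centroidal x-axis, so I = ΣĪ (holes subtracted) = 41 194 134 mm⁴.

I_x ≈ 4.119 × 10⁷ mm⁴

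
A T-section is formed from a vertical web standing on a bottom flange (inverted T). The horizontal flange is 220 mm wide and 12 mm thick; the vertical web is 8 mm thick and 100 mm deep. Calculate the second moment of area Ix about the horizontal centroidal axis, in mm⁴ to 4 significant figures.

Decompose the section into non-overlapping parts with the origin at the bottom-left of its bounding rectangle.
Flange: 220 × 12, A = 2 640 mm², y = 6 mm, Ī = 31 680 mm⁴.
Web: 8 × 100, A = 800 mm², y = 62 mm, Ī = 666 667 mm⁴.
Centroid: ȳ = ΣA·y / ΣA = 19.0233 mm.
Transfer each piece to the horizontal centroidal axis using Ī + A·d² with d = y − 19.0233:
  flange: d = -13.0233 mm → contributes +479 438 mm⁴
  web: d = 42.9767 mm → contributes +2 144 267 mm⁴
Total I = 2 623 705 mm⁴.

Ix ≈ 2.624 × 10⁶ mm⁴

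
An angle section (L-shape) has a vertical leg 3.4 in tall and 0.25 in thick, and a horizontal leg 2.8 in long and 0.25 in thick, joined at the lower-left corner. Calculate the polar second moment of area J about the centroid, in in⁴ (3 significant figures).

J ≈ 2.79 in⁴

Split into non-overlapping primitives; take the origin at the lower-left of the bounding box.
Vertical leg: 0.25 × 3.4, A = 0.85 in², y = 1.7 in, Ī = 0.81883 in⁴.
Horizontal leg (remainder): 2.55 × 0.25, A = 0.6375 in², y = 0.125 in, Ī = 0.0033203 in⁴.
Centroid: ȳ = ΣA·y / ΣA = 1.025 in.
Transfer each piece to the centroidal x-axis using Ī + A·d² with d = y − 1.025:
  vertical leg: d = 0.675 in → contributes +1.2061 in⁴
  horizontal leg (remainder): d = -0.9 in → contributes +0.5197 in⁴
Total I = 1.7258 in⁴.
For the y-axis: x̄ = 0.725 in.
Repeating about the centroidal y-axis gives I_y = 1.0639 in⁴.
Polar second moment: J = I_x + I_y = 2.7897 in⁴.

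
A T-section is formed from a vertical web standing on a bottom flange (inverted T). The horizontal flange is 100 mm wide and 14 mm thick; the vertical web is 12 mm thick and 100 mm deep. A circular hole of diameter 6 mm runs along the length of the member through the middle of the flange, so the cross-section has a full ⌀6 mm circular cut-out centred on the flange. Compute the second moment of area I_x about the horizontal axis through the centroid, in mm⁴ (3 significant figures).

I_x ≈ 3.10 × 10⁶ mm⁴

Treat the section as a set of non-overlapping primitives; coordinates are from the bounding-box lower-left.
Flange: 100 × 14, A = 1 400 mm², y = 7 mm, Ī = 22 867 mm⁴.
Web: 12 × 100, A = 1 200 mm², y = 64 mm, Ī = 1 000 000 mm⁴.
Hole (subtracted): ⌀6, A = 28.274 mm², y = 7 mm, Ī = 63.617 mm⁴.
Centroid: ȳ = ΣA·y / ΣA = 33.597 mm.
Transfer each piece to the horizontal axis through the centroid using Ī + A·d² with d = y − 33.597:
  flange: d = -26.597 mm → contributes +1 013 222 mm⁴
  web: d = 30.403 mm → contributes +2 109 216 mm⁴
  hole: d = -26.597 mm → contributes −20 065 mm⁴
Total I = 3 102 373 mm⁴.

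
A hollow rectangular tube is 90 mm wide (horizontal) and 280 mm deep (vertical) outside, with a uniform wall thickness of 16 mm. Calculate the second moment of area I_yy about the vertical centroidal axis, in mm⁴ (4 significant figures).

Decompose the section into non-overlapping parts with the origin at the bottom-left of its bounding rectangle.
Outer rectangle: 90 × 280, A = 25 200 mm², x = 45 mm, Ī = 17 010 000 mm⁴.
Inner void (subtracted): 58 × 248, A = 14 384 mm², x = 45 mm, Ī = 4 032 315 mm⁴.
By symmetry the centroid is at mid-width, x̄ = 45 mm.
All pieces are centred on the vertical centroidal axis, so I = ΣĪ (holes subtracted) = 12 977 685 mm⁴.

I_yy ≈ 1.298 × 10⁷ mm⁴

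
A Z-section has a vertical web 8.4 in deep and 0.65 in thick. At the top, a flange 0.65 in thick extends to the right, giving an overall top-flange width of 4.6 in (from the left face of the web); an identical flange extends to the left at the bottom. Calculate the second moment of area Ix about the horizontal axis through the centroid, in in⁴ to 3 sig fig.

Split into non-overlapping primitives; take the origin at the lower-left of the bounding box.
Web: 0.65 × 8.4, A = 5.46 in², y = 4.2 in, Ī = 32.105 in⁴.
Top flange (beyond web): 3.95 × 0.65, A = 2.5675 in², y = 8.075 in, Ī = 0.090397 in⁴.
Bottom flange (beyond web): 3.95 × 0.65, A = 2.5675 in², y = 0.325 in, Ī = 0.090397 in⁴.
Centroid: ȳ = ΣA·y / ΣA = 4.2 in.
Transfer each piece to the horizontal axis through the centroid using Ī + A·d² with d = y − 4.2:
  web: d = 0 in → contributes +32.105 in⁴
  top flange (beyond web): d = 3.875 in → contributes +38.643 in⁴
  bottom flange (beyond web): d = -3.875 in → contributes +38.643 in⁴
Total I = 109.39 in⁴.

Ix ≈ 109 in⁴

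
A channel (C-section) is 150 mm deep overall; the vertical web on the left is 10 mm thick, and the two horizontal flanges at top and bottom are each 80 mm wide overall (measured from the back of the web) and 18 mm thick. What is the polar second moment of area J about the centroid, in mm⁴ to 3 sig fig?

Decompose the section into non-overlapping parts with the origin at the bottom-left of its bounding rectangle.
Web: 10 × 150, A = 1 500 mm², y = 75 mm, Ī = 2 812 500 mm⁴.
Top flange (beyond web): 70 × 18, A = 1 260 mm², y = 141 mm, Ī = 34 020 mm⁴.
Bottom flange (beyond web): 70 × 18, A = 1 260 mm², y = 9 mm, Ī = 34 020 mm⁴.
By symmetry the centroid is at mid-height, ȳ = 75 mm.
Transfer each piece to the centroidal x-axis using Ī + A·d² with d = y − 75:
  web: d = 0 mm → contributes +2 812 500 mm⁴
  top flange (beyond web): d = 66 mm → contributes +5 522 580 mm⁴
  bottom flange (beyond web): d = -66 mm → contributes +5 522 580 mm⁴
Total I = 13 857 660 mm⁴.
For the y-axis: x̄ = 30.075 mm.
Repeating about the centroidal y-axis gives I_y = 2 545 978 mm⁴.
Polar second moment: J = I_x + I_y = 16 403 638 mm⁴.

J ≈ 1.64 × 10⁷ mm⁴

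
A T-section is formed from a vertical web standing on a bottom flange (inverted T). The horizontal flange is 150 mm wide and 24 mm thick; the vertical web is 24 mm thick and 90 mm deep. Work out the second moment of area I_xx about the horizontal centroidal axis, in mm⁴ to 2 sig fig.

Split into non-overlapping primitives; take the origin at the lower-left of the bounding box.
Flange: 150 × 24, A = 3 600 mm², y = 12 mm, Ī = 172 800 mm⁴.
Web: 24 × 90, A = 2 160 mm², y = 69 mm, Ī = 1 458 000 mm⁴.
Centroid: ȳ = ΣA·y / ΣA = 33.38 mm.
Transfer each piece to the horizontal centroidal axis using Ī + A·d² with d = y − 33.38:
  flange: d = -21.38 mm → contributes +1 817 606 mm⁴
  web: d = 35.63 mm → contributes +4 199 344 mm⁴
Total I = 6 016 950 mm⁴.

I_xx ≈ 6.0 × 10⁶ mm⁴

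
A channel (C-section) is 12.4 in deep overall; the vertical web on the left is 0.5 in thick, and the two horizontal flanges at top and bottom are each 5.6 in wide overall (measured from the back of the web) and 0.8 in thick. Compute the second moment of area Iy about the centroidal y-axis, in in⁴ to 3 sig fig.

Iy ≈ 45.4 in⁴

Break the section into simple shapes (no overlaps), measuring from the bottom-left corner of the bounding box.
Web: 0.5 × 12.4, A = 6.2 in², x = 0.25 in, Ī = 0.12917 in⁴.
Top flange (beyond web): 5.1 × 0.8, A = 4.08 in², x = 3.05 in, Ī = 8.8434 in⁴.
Bottom flange (beyond web): 5.1 × 0.8, A = 4.08 in², x = 3.05 in, Ī = 8.8434 in⁴.
Centroid: x̄ = ΣA·x / ΣA = 1.8411 in.
Transfer each piece to the centroidal y-axis using Ī + A·d² with d = x − 1.8411:
  web: d = -1.5911 in → contributes +15.825 in⁴
  top flange (beyond web): d = 1.2089 in → contributes +14.806 in⁴
  bottom flange (beyond web): d = 1.2089 in → contributes +14.806 in⁴
Total I = 45.437 in⁴.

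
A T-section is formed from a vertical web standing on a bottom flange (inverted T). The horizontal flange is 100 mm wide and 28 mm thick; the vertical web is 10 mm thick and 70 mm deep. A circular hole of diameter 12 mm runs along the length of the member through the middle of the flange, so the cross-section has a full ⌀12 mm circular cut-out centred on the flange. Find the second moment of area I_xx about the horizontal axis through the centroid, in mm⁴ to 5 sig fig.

I_xx ≈ 1.8011 × 10⁶ mm⁴

Break the section into simple shapes (no overlaps), measuring from the bottom-left corner of the bounding box.
Flange: 100 × 28, A = 2 800 mm², y = 14 mm, Ī = 182933.3 mm⁴.
Web: 10 × 70, A = 700 mm², y = 63 mm, Ī = 285833.3 mm⁴.
Hole (subtracted): ⌀12, A = 113.0973 mm², y = 14 mm, Ī = 1017.876 mm⁴.
Centroid: ȳ = ΣA·y / ΣA = 24.12725 mm.
Transfer each piece to the horizontal axis through the centroid using Ī + A·d² with d = y − 24.12725:
  flange: d = -10.12725 mm → contributes +470104.5 mm⁴
  web: d = 38.87275 mm → contributes +1 343 597 mm⁴
  hole: d = -10.12725 mm → contributes −12617.27 mm⁴
Total I = 1 801 084 mm⁴.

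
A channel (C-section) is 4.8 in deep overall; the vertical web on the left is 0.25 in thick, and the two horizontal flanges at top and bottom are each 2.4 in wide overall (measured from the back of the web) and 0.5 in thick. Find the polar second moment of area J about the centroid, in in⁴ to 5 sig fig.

Break the section into simple shapes (no overlaps), measuring from the bottom-left corner of the bounding box.
Web: 0.25 × 4.8, A = 1.2 in², y = 2.4 in, Ī = 2.304 in⁴.
Top flange (beyond web): 2.15 × 0.5, A = 1.075 in², y = 4.55 in, Ī = 0.02239583 in⁴.
Bottom flange (beyond web): 2.15 × 0.5, A = 1.075 in², y = 0.25 in, Ī = 0.02239583 in⁴.
By symmetry the centroid is at mid-height, ȳ = 2.4 in.
Transfer each piece to the centroidal x-axis using Ī + A·d² with d = y − 2.4:
  web: d = 0 in → contributes +2.304 in⁴
  top flange (beyond web): d = 2.15 in → contributes +4.991583 in⁴
  bottom flange (beyond web): d = -2.15 in → contributes +4.991583 in⁴
Total I = 12.28717 in⁴.
For the y-axis: x̄ = 0.8951493 in.
Repeating about the centroidal y-axis gives I_y = 1.943463 in⁴.
Polar second moment: J = I_x + I_y = 14.23063 in⁴.

J ≈ 14.231 in⁴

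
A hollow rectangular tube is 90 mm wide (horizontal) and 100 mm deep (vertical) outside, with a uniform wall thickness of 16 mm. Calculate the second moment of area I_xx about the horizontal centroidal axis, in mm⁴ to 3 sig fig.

Split into non-overlapping primitives; take the origin at the lower-left of the bounding box.
Outer rectangle: 90 × 100, A = 9 000 mm², y = 50 mm, Ī = 7 500 000 mm⁴.
Inner void (subtracted): 58 × 68, A = 3 944 mm², y = 50 mm, Ī = 1 519 755 mm⁴.
By symmetry the centroid is at mid-height, ȳ = 50 mm.
All pieces are centred on the horizontal centroidal axis, so I = ΣĪ (holes subtracted) = 5 980 245 mm⁴.

I_xx ≈ 5.98 × 10⁶ mm⁴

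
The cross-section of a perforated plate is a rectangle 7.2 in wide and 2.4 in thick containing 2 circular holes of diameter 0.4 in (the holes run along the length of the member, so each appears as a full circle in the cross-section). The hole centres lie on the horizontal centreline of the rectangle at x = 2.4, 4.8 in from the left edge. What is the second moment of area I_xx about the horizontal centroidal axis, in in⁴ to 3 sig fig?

I_xx ≈ 8.29 in⁴

Decompose the section into non-overlapping parts with the origin at the bottom-left of its bounding rectangle.
Plate: 7.2 × 2.4, A = 17.28 in², y = 1.2 in, Ī = 8.2944 in⁴.
Hole 1 (subtracted): ⌀0.4, A = 0.12566 in², y = 1.2 in, Ī = 0.0012566 in⁴.
Hole 2 (subtracted): ⌀0.4, A = 0.12566 in², y = 1.2 in, Ī = 0.0012566 in⁴.
By symmetry the centroid is at mid-height, ȳ = 1.2 in.
All pieces are centred on the horizontal centroidal axis, so I = ΣĪ (holes subtracted) = 8.2919 in⁴.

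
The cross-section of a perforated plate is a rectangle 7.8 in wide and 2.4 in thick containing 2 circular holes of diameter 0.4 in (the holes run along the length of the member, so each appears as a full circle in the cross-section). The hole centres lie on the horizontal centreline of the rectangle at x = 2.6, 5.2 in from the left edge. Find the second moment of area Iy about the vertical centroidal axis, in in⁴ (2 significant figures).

Iy ≈ 94 in⁴

Decompose the section into non-overlapping parts with the origin at the bottom-left of its bounding rectangle.
Plate: 7.8 × 2.4, A = 18.72 in², x = 3.9 in, Ī = 94.91 in⁴.
Hole 1 (subtracted): ⌀0.4, A = 0.1257 in², x = 2.6 in, Ī = 0.001257 in⁴.
Hole 2 (subtracted): ⌀0.4, A = 0.1257 in², x = 5.2 in, Ī = 0.001257 in⁴.
By symmetry the centroid is at mid-width, x̄ = 3.9 in.
Transfer each piece to the vertical centroidal axis using Ī + A·d² with d = x − 3.9:
  plate: d = 0 in → contributes +94.91 in⁴
  hole 1: d = -1.3 in → contributes −0.2136 in⁴
  hole 2: d = 1.3 in → contributes −0.2136 in⁴
Total I = 94.48 in⁴.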